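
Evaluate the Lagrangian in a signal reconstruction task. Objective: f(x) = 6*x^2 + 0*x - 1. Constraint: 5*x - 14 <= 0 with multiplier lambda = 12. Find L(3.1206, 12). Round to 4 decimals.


Step 1: Evaluate f(x).
f(3.1206) = 6*3.1206^2 + 0*3.1206 - 1 = 57.4289
Step 2: Evaluate g(x).
g(3.1206) = 5*3.1206 - 14 = 1.603
Step 3: Compute Lagrangian.
L = 57.4289 + 12*1.603 = 76.6649


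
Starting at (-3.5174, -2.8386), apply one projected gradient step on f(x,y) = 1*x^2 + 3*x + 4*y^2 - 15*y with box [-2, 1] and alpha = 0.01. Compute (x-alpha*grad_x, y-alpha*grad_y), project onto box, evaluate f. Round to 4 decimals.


Step 1: Compute gradient at (-3.5174, -2.8386).
grad_x = 2*1*-3.5174 + 3 = -4.0348
grad_y = 2*4*-2.8386 - 15 = -37.7088
Step 2: Gradient step.
x_raw = -3.5174 - 0.01*-4.0348 = -3.4771
y_raw = -2.8386 - 0.01*-37.7088 = -2.4615
Step 3: Project onto [-2, 1].
x_proj = clip(-3.4771) = -2.0
y_proj = clip(-2.4615) = -2.0
Step 4: Evaluate f.
f(-2.0, -2.0) = 44.0


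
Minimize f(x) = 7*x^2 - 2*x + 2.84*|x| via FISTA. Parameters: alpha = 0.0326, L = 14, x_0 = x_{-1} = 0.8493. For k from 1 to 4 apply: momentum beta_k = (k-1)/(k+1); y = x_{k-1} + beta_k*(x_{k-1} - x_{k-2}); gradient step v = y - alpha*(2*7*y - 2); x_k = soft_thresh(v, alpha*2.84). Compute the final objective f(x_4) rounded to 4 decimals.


FISTA on f(x) = 7*x^2 - 2*x + 2.84*|x|
L = 14, alpha = 0.0326
Iteration 1: beta = 0.0, y = 0.8493 + 0.0*(0.8493 - 0.8493) = 0.8493
  grad(y) = 9.8902, v = y - alpha*grad = 0.5269
  prox(v) = soft_thresh(0.5269, 0.0926) = 0.4343
Iteration 2: beta = 0.3333, y = 0.4343 + 0.3333*(0.4343 - 0.8493) = 0.296
  grad(y) = 2.1434, v = y - alpha*grad = 0.2261
  prox(v) = soft_thresh(0.2261, 0.0926) = 0.1335
Iteration 3: beta = 0.5, y = 0.1335 + 0.5*(0.1335 - 0.4343) = -0.0169
  grad(y) = -2.2366, v = y - alpha*grad = 0.056
  prox(v) = soft_thresh(0.056, 0.0926) = 0.0
Iteration 4: beta = 0.6, y = 0.0 + 0.6*(0.0 - 0.1335) = -0.0801
  grad(y) = -3.1214, v = y - alpha*grad = 0.0217
  prox(v) = soft_thresh(0.0217, 0.0926) = 0.0
f(x_4) = 7*0.0^2 - 2*0.0 + 2.84*|0.0| = 0.0


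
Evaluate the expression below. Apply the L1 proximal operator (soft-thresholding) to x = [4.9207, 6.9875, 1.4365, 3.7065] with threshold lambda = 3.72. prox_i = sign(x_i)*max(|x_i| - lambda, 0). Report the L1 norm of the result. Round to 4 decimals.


Soft-thresholding with lambda = 3.72:
prox(4.9207) = sign(4.9207)*max(|4.9207| - 3.72, 0) = 1.2007
prox(6.9875) = sign(6.9875)*max(|6.9875| - 3.72, 0) = 3.2675
prox(1.4365) = sign(1.4365)*max(|1.4365| - 3.72, 0) = 0.0
prox(3.7065) = sign(3.7065)*max(|3.7065| - 3.72, 0) = 0.0
prox(x) = [1.2007, 3.2675, 0.0, 0.0]
||prox(x)||_1 = 1.2007 + 3.2675 + 0.0 + 0.0 = 4.4682


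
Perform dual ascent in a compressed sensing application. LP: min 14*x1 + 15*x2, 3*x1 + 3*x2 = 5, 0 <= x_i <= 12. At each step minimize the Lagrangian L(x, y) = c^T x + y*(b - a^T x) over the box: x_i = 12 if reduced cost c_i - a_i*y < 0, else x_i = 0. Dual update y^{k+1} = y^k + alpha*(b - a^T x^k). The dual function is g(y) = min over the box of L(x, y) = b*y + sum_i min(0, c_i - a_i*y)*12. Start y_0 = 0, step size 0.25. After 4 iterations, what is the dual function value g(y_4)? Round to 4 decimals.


Dual ascent for LP: min 14*x1 + 15*x2, 3*x1 + 3*x2 = 5, 0 <= x_i <= 12
Step 1: y^k = 0.0, reduced costs: (14.0, 15.0)
  x^k = (0.0, 0.0), subgradient = b - a^T x = 5.0
  y^{k+1} = 0.0 + 0.25*5.0 = 1.25
Step 2: y^k = 1.25, reduced costs: (10.25, 11.25)
  x^k = (0.0, 0.0), subgradient = b - a^T x = 5.0
  y^{k+1} = 1.25 + 0.25*5.0 = 2.5
Step 3: y^k = 2.5, reduced costs: (6.5, 7.5)
  x^k = (0.0, 0.0), subgradient = b - a^T x = 5.0
  y^{k+1} = 2.5 + 0.25*5.0 = 3.75
Step 4: y^k = 3.75, reduced costs: (2.75, 3.75)
  x^k = (0.0, 0.0), subgradient = b - a^T x = 5.0
  y^{k+1} = 3.75 + 0.25*5.0 = 5.0
Dual objective at y_4 = 5.0: reduced costs (-1.0, 0.0), box minimizer x = (12.0, 0.0)
g(y_4) = b*y + (c1 - a1*y)*x1 + (c2 - a2*y)*x2 = 5*5.0 + (-1.0)*12.0 + 0.0*0.0 = 25.0 - 12.0 + 0.0 = 13.0


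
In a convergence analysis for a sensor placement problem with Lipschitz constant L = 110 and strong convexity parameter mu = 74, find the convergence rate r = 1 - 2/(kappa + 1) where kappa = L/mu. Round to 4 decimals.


Step 1: Compute the condition number.
kappa = L/mu = 110/74 = 1.4865
Step 2: Compute the convergence rate.
r = 1 - 2/(kappa + 1) = 1 - 2*mu/(L + mu) = (L - mu)/(L + mu) = 36/184 = 0.1957


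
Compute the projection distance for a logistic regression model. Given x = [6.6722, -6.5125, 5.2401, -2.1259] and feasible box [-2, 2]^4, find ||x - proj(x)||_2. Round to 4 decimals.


Project each component onto [-2, 2].
clip(6.6722) = 2.0, clip(-6.5125) = -2.0, clip(5.2401) = 2.0, clip(-2.1259) = -2.0
Projection = [2.0, -2.0, 2.0, -2.0]
Squared diffs: [21.8295, 20.3627, 10.4982, 0.0159]
Distance = sqrt(52.7063) = 7.2599


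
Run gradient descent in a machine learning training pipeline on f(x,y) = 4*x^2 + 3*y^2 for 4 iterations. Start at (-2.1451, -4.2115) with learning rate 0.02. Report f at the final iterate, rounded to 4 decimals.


Gradient descent on f(x,y) = 4*x^2 + 3*y^2.
Starting point: (-2.1451, -4.2115), alpha = 0.02
Step 1: grad_x = 2*4*-2.1451 = -17.1608, grad_y = 2*3*-4.2115 = -25.269
  x_1 = -2.1451 - 0.02*-17.1608 = -1.8019
  y_1 = -4.2115 - 0.02*-25.269 = -3.7061
Step 2: grad_x = 2*4*-1.8019 = -14.4151, grad_y = 2*3*-3.7061 = -22.2367
  x_2 = -1.8019 - 0.02*-14.4151 = -1.5136
  y_2 = -3.7061 - 0.02*-22.2367 = -3.2614
Step 3: grad_x = 2*4*-1.5136 = -12.1087, grad_y = 2*3*-3.2614 = -19.5683
  x_3 = -1.5136 - 0.02*-12.1087 = -1.2714
  y_3 = -3.2614 - 0.02*-19.5683 = -2.87
Step 4: grad_x = 2*4*-1.2714 = -10.1713, grad_y = 2*3*-2.87 = -17.2201
  x_4 = -1.2714 - 0.02*-10.1713 = -1.068
  y_4 = -2.87 - 0.02*-17.2201 = -2.5256
f(-1.068, -2.5256) = 4*(-1.068)^2 + 3*(-2.5256)^2 = 23.6986


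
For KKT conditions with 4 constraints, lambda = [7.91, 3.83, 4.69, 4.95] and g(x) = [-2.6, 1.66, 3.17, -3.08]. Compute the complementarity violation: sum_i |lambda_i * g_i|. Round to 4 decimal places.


KKT complementary slackness check:
lambda_1 * g_1 = 7.91 * -2.6 = -20.566
lambda_2 * g_2 = 3.83 * 1.66 = 6.3578
lambda_3 * g_3 = 4.69 * 3.17 = 14.8673
lambda_4 * g_4 = 4.95 * -3.08 = -15.246
Total violation = 20.566 + 6.3578 + 14.8673 + 15.246 = 57.0371


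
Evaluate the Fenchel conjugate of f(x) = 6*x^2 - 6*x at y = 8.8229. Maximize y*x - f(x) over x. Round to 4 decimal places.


f*(y) = sup_x {y*x - a*x^2 - b*x} = sup_x {(y-b)*x - a*x^2}
FOC: (y - b) - 2a*x = 0 => x* = (y - b)/(2a)
x* = (8.8229 + 6)/(2*6) = 1.2352
f*(8.8229) = (y-b)^2/(4a) = (8.8229 + 6)^2/(4*6)
= 219.7184/24 = 9.1549


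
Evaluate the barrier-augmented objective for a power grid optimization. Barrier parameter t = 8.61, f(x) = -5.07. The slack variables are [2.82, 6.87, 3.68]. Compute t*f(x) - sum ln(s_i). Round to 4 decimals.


Step 1: Compute log-barrier.
ln values: [1.0367, 1.9272, 1.3029]
phi = -(1.0367 + 1.9272 + 1.3029) = -4.2668
Step 2: Compute augmented objective.
t*f(x) = 8.61*-5.07 = -43.6527
Total = -43.6527 - 4.2668 = -47.9195


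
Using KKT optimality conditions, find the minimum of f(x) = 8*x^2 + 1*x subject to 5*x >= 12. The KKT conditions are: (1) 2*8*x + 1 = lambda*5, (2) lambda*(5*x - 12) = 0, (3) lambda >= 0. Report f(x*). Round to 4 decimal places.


Step 1: Try lambda = 0 (constraint inactive).
x_unc = -1/(2*8) = -0.0625
Check: 5*-0.0625 = -0.3125 < 12 -- violated!
Step 2: Constraint must be active: 5*x = 12
x* = 12/5 = 2.4
lambda = (2*8*2.4 + 1)/5 = 7.88
Step 3: Compute optimal value.
f(x*) = 8*2.4^2 + 1*2.4 = 48.48


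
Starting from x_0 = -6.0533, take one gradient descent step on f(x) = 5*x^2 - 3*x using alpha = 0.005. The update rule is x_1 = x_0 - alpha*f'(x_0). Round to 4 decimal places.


We compute the gradient at x_0 and apply the update.
f'(x) = 10*x - 3
f'(-6.0533) = 10*-6.0533 - 3 = -63.533
x_1 = -6.0533 - 0.005*-63.533 = -5.7356


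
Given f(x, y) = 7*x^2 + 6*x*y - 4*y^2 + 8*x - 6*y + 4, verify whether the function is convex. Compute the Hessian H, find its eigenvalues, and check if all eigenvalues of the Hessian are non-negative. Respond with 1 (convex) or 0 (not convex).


The Hessian of f(x,y) = 7*x^2 + 6*x*y - 4*y^2 + 8*x - 6*y + 4 is:
H = [[14, 6], [6, -8]]
Trace = 14 - 8 = 6
Determinant = 14*-8 - (6)^2 = -148
Discriminant = (6)^2 - 4*-148 = 628.0
Eigenvalues: lambda_1 = -9.53, lambda_2 = 15.53
The function is not convex.

0


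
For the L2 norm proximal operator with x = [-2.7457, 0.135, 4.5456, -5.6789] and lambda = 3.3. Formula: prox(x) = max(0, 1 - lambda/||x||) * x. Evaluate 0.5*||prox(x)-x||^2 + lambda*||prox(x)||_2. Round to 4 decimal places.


Step 1: Compute ||x||.
||x|| = 7.7762
Step 2: Compute scaling factor.
scale = max(0, 1 - 3.3/7.7762) = 0.5756
Step 3: prox(x) = [-1.5805, 0.0777, 2.6166, -3.2689]
||prox(x)|| = 4.4762
Step 4: Proximal objective.
0.5*||prox-x||^2 = 5.445
lambda*||prox|| = 14.7715
Total = 20.2165


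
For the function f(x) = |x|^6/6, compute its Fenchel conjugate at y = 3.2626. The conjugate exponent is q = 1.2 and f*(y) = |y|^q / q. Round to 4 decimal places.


The conjugate exponent q satisfies 1/p + 1/q = 1.
p = 6, so q = 6/(6 - 1) = 1.2
|y|^q = 3.2626^1.2 = 4.1331
f*(3.2626) = 4.1331 / 1.2 = 3.4443


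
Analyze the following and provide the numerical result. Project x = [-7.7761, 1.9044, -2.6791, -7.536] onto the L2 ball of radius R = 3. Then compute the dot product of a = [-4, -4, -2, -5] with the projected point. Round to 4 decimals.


Step 1: Compute ||x|| (intermediates to 6 decimals).
||x|| = sqrt((-7.7761)^2 + 1.9044^2 + (-2.6791)^2 + (-7.536)^2) = 11.316508
Step 2: Project.
Since ||x|| > R, scale = R/||x|| = 3/11.316508 = 0.265099, proj(x) = scale * x
proj(x) = [-2.061436, 0.504855, -0.710227, -1.997786]
Step 3: Dot product.
a^T * proj(x) = -4*(-2.061436) - 4*0.504855 - 2*(-0.710227) - 5*(-1.997786) = 17.6357


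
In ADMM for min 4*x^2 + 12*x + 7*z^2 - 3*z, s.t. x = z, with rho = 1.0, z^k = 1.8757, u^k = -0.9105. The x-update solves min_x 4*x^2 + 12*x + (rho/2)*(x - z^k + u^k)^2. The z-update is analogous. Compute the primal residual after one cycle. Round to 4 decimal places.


ADMM iteration with rho = 1.0, z^k = 1.8757, u^k = -0.9105
Step 1: x-update.
Minimize 4*x^2 + 12*x + (1.0/2)*(x - 1.8757 - 0.9105)^2
FOC: (2*4 + 1.0)*x = -12 + 1.0*(1.8757 + 0.9105)
x^{k+1} = -1.0238
Step 2: z-update.
Minimize 7*z^2 - 3*z + (1.0/2)*(-1.0238 - z - 0.9105)^2
FOC: (2*7 + 1.0)*z = 3 + 1.0*(-1.0238 - 0.9105)
z^{k+1} = 0.071
Step 3: u-update.
u^{k+1} = -0.9105 - 1.0238 - 0.071 = -2.0053
Step 4: Primal residual = |-1.0238 - 0.071| = 1.0948


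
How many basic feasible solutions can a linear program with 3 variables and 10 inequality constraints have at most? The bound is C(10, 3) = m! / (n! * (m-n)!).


Each vertex corresponds to some choice of n active constraints out of m, so the number of vertices is at most C(m, n) = m! / (n!(m-n)!).
m = 10, n = 3
Numerator: 10 * 9 * 8
Denominator: 3! = 6
C(10, 3) = 120


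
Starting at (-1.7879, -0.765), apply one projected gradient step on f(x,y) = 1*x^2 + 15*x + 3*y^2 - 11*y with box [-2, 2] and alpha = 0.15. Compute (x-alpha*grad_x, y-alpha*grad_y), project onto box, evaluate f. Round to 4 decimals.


Step 1: Compute gradient at (-1.7879, -0.765).
grad_x = 2*1*-1.7879 + 15 = 11.4242
grad_y = 2*3*-0.765 - 11 = -15.59
Step 2: Gradient step.
x_raw = -1.7879 - 0.15*11.4242 = -3.5015
y_raw = -0.765 - 0.15*-15.59 = 1.5735
Step 3: Project onto [-2, 2].
x_proj = clip(-3.5015) = -2.0
y_proj = clip(1.5735) = 1.5735
Step 4: Evaluate f.
f(-2.0, 1.5735) = -35.8808


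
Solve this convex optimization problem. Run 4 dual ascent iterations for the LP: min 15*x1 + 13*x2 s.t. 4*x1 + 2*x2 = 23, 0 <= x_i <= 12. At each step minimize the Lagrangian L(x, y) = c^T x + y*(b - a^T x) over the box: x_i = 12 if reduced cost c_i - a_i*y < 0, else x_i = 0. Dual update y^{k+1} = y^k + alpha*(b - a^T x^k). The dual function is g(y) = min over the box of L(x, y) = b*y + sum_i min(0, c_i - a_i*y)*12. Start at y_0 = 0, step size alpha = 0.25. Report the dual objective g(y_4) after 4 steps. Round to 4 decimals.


Dual ascent for LP: min 15*x1 + 13*x2, 4*x1 + 2*x2 = 23, 0 <= x_i <= 12
Step 1: y^k = 0.0, reduced costs: (15.0, 13.0)
  x^k = (0.0, 0.0), subgradient = b - a^T x = 23.0
  y^{k+1} = 0.0 + 0.25*23.0 = 5.75
Step 2: y^k = 5.75, reduced costs: (-8.0, 1.5)
  x^k = (12.0, 0.0), subgradient = b - a^T x = -25.0
  y^{k+1} = 5.75 + 0.25*-25.0 = -0.5
Step 3: y^k = -0.5, reduced costs: (17.0, 14.0)
  x^k = (0.0, 0.0), subgradient = b - a^T x = 23.0
  y^{k+1} = -0.5 + 0.25*23.0 = 5.25
Step 4: y^k = 5.25, reduced costs: (-6.0, 2.5)
  x^k = (12.0, 0.0), subgradient = b - a^T x = -25.0
  y^{k+1} = 5.25 + 0.25*-25.0 = -1.0
Dual objective at y_4 = -1.0: reduced costs (19.0, 15.0), box minimizer x = (0.0, 0.0)
g(y_4) = b*y + (c1 - a1*y)*x1 + (c2 - a2*y)*x2 = 23*(-1.0) + 19.0*0.0 + 15.0*0.0 = -23.0 + 0.0 + 0.0 = -23.0


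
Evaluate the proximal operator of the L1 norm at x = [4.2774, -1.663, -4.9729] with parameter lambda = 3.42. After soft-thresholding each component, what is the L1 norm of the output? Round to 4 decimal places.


Soft-thresholding with lambda = 3.42:
prox(4.2774) = sign(4.2774)*max(|4.2774| - 3.42, 0) = 0.8574
prox(-1.663) = sign(-1.663)*max(|-1.663| - 3.42, 0) = 0.0
prox(-4.9729) = sign(-4.9729)*max(|-4.9729| - 3.42, 0) = -1.5529
prox(x) = [0.8574, 0.0, -1.5529]
||prox(x)||_1 = 0.8574 + 0.0 + 1.5529 = 2.4103


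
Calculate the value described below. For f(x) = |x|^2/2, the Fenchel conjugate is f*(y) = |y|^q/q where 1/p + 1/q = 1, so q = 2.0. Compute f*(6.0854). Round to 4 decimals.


The conjugate exponent q satisfies 1/p + 1/q = 1.
p = 2, so q = 2/(2 - 1) = 2.0
|y|^q = 6.0854^2.0 = 37.0321
f*(6.0854) = 37.0321 / 2.0 = 18.516


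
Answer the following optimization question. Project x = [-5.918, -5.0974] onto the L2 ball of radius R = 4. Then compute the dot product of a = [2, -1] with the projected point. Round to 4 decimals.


Step 1: Compute ||x|| (intermediates to 6 decimals).
||x|| = sqrt((-5.918)^2 + (-5.0974)^2) = 7.810647
Step 2: Project.
Since ||x|| > R, scale = R/||x|| = 4/7.810647 = 0.512121, proj(x) = scale * x
proj(x) = [-3.030732, -2.610486]
Step 3: Dot product.
a^T * proj(x) = 2*(-3.030732) - 1*(-2.610486) = -3.451


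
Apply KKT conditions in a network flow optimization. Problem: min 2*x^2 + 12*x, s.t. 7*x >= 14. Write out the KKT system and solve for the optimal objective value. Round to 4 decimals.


Step 1: Try lambda = 0 (constraint inactive).
x_unc = -12/(2*2) = -3.0
Check: 7*-3.0 = -21.0 < 14 -- violated!
Step 2: Constraint must be active: 7*x = 14
x* = 14/7 = 2.0
lambda = (2*2*2.0 + 12)/7 = 2.8571
Step 3: Compute optimal value.
f(x*) = 2*2.0^2 + 12*2.0 = 32.0


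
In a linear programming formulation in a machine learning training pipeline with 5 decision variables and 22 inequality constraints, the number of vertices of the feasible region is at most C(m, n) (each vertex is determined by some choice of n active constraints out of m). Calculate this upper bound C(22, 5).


Each vertex corresponds to some choice of n active constraints out of m, so the number of vertices is at most C(m, n) = m! / (n!(m-n)!).
m = 22, n = 5
Numerator: 22 * 21 * 20 * 19 * 18
Denominator: 5! = 120
C(22, 5) = 26334


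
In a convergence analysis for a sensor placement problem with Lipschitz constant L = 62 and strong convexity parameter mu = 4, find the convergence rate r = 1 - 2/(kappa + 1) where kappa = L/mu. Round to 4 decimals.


Step 1: Compute the condition number.
kappa = L/mu = 62/4 = 15.5
Step 2: Compute the convergence rate.
r = 1 - 2/(kappa + 1) = 1 - 2*mu/(L + mu) = (L - mu)/(L + mu) = 58/66 = 0.8788


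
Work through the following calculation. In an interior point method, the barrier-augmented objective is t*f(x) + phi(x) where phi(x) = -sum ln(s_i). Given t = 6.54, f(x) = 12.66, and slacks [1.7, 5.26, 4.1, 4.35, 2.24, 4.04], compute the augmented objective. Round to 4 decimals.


Step 1: Compute log-barrier.
ln values: [0.5306, 1.6601, 1.411, 1.4702, 0.8065, 1.3962]
phi = -(0.5306 + 1.6601 + 1.411 + 1.4702 + 0.8065 + 1.3962) = -7.2746
Step 2: Compute augmented objective.
t*f(x) = 6.54*12.66 = 82.7964
Total = 82.7964 - 7.2746 = 75.5218


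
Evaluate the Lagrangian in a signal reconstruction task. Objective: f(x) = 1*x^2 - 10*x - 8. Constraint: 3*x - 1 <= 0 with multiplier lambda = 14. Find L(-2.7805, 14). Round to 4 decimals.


Step 1: Evaluate f(x).
f(-2.7805) = 1*(-2.7805)^2 - 10*(-2.7805) - 8 = 27.5362
Step 2: Evaluate g(x).
g(-2.7805) = 3*-2.7805 - 1 = -9.3415
Step 3: Compute Lagrangian.
L = 27.5362 + 14*-9.3415 = -103.2448


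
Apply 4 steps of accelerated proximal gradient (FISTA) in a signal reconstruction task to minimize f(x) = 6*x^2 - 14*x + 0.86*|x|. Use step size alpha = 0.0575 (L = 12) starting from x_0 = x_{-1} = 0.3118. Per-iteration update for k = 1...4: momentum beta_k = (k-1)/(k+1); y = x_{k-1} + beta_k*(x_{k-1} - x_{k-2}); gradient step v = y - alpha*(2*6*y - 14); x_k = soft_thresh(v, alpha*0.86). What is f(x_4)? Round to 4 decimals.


FISTA on f(x) = 6*x^2 - 14*x + 0.86*|x|
L = 12, alpha = 0.0575
Iteration 1: beta = 0.0, y = 0.3118 + 0.0*(0.3118 - 0.3118) = 0.3118
  grad(y) = -10.2584, v = y - alpha*grad = 0.9017
  prox(v) = soft_thresh(0.9017, 0.0495) = 0.8522
Iteration 2: beta = 0.3333, y = 0.8522 + 0.3333*(0.8522 - 0.3118) = 1.0323
  grad(y) = -1.6119, v = y - alpha*grad = 1.125
  prox(v) = soft_thresh(1.125, 0.0495) = 1.0756
Iteration 3: beta = 0.5, y = 1.0756 + 0.5*(1.0756 - 0.8522) = 1.1873
  grad(y) = 0.2471, v = y - alpha*grad = 1.1731
  prox(v) = soft_thresh(1.1731, 0.0495) = 1.1236
Iteration 4: beta = 0.6, y = 1.1236 + 0.6*(1.1236 - 1.0756) = 1.1524
  grad(y) = -0.171, v = y - alpha*grad = 1.1622
  prox(v) = soft_thresh(1.1622, 0.0495) = 1.1128
f(x_4) = 6*1.1128^2 - 14*1.1128 + 0.86*|1.1128| = -7.1922


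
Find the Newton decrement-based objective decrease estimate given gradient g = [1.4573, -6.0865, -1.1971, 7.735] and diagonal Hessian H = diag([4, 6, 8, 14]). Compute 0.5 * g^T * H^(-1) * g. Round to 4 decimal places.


Step 1: H is diagonal, so H^(-1) * g = [0.3643, -1.0144, -0.1496, 0.5525].
Step 2: g^T H^(-1) g = sum_i g_i^2 / H_ii
  = (1.4573)^2/4 + (-6.0865)^2/6 + (-1.1971)^2/8 + (7.735)^2/14
  = 0.5309 + 6.1742 + 0.1791 + 4.2736 = 11.1579
Step 3: Objective decrease = 0.5 * g^T H^(-1) g = 5.5789


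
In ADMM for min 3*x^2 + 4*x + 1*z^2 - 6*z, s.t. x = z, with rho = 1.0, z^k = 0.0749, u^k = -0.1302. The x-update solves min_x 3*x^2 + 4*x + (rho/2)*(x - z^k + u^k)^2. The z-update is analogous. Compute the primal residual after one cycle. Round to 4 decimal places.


ADMM iteration with rho = 1.0, z^k = 0.0749, u^k = -0.1302
Step 1: x-update.
Minimize 3*x^2 + 4*x + (1.0/2)*(x - 0.0749 - 0.1302)^2
FOC: (2*3 + 1.0)*x = -4 + 1.0*(0.0749 + 0.1302)
x^{k+1} = -0.5421
Step 2: z-update.
Minimize 1*z^2 - 6*z + (1.0/2)*(-0.5421 - z - 0.1302)^2
FOC: (2*1 + 1.0)*z = 6 + 1.0*(-0.5421 - 0.1302)
z^{k+1} = 1.7759
Step 3: u-update.
u^{k+1} = -0.1302 - 0.5421 - 1.7759 = -2.4482
Step 4: Primal residual = |-0.5421 - 1.7759| = 2.318


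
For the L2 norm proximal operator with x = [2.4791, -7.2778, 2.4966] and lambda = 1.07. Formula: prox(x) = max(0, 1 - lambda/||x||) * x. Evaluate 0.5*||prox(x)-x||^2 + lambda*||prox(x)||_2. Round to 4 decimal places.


Step 1: Compute ||x||.
||x|| = 8.0836
Step 2: Compute scaling factor.
scale = max(0, 1 - 1.07/8.0836) = 0.8676
Step 3: prox(x) = [2.151, -6.3145, 2.1661]
||prox(x)|| = 7.0136
Step 4: Proximal objective.
0.5*||prox-x||^2 = 0.5725
lambda*||prox|| = 7.5046
Total = 8.0771


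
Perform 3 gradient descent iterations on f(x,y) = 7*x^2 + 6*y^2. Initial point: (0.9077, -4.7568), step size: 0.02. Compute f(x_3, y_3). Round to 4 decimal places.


Gradient descent on f(x,y) = 7*x^2 + 6*y^2.
Starting point: (0.9077, -4.7568), alpha = 0.02
Step 1: grad_x = 2*7*0.9077 = 12.7078, grad_y = 2*6*-4.7568 = -57.0816
  x_1 = 0.9077 - 0.02*12.7078 = 0.6535
  y_1 = -4.7568 - 0.02*-57.0816 = -3.6152
Step 2: grad_x = 2*7*0.6535 = 9.1496, grad_y = 2*6*-3.6152 = -43.382
  x_2 = 0.6535 - 0.02*9.1496 = 0.4706
  y_2 = -3.6152 - 0.02*-43.382 = -2.7475
Step 3: grad_x = 2*7*0.4706 = 6.5877, grad_y = 2*6*-2.7475 = -32.9703
  x_3 = 0.4706 - 0.02*6.5877 = 0.3388
  y_3 = -2.7475 - 0.02*-32.9703 = -2.0881
f(0.3388, -2.0881) = 7*0.3388^2 + 6*(-2.0881)^2 = 26.965


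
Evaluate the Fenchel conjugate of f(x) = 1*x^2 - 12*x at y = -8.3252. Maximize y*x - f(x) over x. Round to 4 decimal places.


f*(y) = sup_x {y*x - a*x^2 - b*x} = sup_x {(y-b)*x - a*x^2}
FOC: (y - b) - 2a*x = 0 => x* = (y - b)/(2a)
x* = (-8.3252 + 12)/(2*1) = 1.8374
f*(-8.3252) = (y-b)^2/(4a) = (-8.3252 + 12)^2/(4*1)
= 13.5042/4 = 3.376


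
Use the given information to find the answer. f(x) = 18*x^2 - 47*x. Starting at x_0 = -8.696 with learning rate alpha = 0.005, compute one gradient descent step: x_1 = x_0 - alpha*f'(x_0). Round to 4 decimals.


We compute the gradient at x_0 and apply the update.
f'(x) = 36*x - 47
f'(-8.696) = 36*-8.696 - 47 = -360.056
x_1 = -8.696 - 0.005*-360.056 = -6.8957


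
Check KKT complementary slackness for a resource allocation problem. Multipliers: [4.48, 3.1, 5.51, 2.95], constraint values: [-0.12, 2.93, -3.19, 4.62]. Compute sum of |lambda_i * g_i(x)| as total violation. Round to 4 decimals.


KKT complementary slackness check:
lambda_1 * g_1 = 4.48 * -0.12 = -0.5376
lambda_2 * g_2 = 3.1 * 2.93 = 9.083
lambda_3 * g_3 = 5.51 * -3.19 = -17.5769
lambda_4 * g_4 = 2.95 * 4.62 = 13.629
Total violation = 0.5376 + 9.083 + 17.5769 + 13.629 = 40.8265


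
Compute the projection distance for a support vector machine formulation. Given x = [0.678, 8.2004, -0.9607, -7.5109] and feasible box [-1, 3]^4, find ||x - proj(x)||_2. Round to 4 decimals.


Project each component onto [-1, 3].
clip(0.678) = 0.678, clip(8.2004) = 3.0, clip(-0.9607) = -0.9607, clip(-7.5109) = -1.0
Projection = [0.678, 3.0, -0.9607, -1.0]
Squared diffs: [0.0, 27.0442, 0.0, 42.3918]
Distance = sqrt(69.436) = 8.3328


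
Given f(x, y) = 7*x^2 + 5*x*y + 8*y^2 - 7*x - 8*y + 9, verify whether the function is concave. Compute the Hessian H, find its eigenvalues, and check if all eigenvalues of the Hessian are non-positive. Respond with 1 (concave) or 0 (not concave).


The Hessian of f(x,y) = 7*x^2 + 5*x*y + 8*y^2 - 7*x - 8*y + 9 is:
H = [[14, 5], [5, 16]]
Trace = 14 + 16 = 30
Determinant = 14*16 - (5)^2 = 199
Discriminant = (30)^2 - 4*199 = 104.0
Eigenvalues: lambda_1 = 9.901, lambda_2 = 20.099
The function is not concave.

0


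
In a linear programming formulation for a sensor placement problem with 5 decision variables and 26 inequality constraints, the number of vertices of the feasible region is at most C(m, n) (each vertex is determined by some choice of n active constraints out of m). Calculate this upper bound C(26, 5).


Each vertex corresponds to some choice of n active constraints out of m, so the number of vertices is at most C(m, n) = m! / (n!(m-n)!).
m = 26, n = 5
Numerator: 26 * 25 * 24 * 23 * 22
Denominator: 5! = 120
C(26, 5) = 65780


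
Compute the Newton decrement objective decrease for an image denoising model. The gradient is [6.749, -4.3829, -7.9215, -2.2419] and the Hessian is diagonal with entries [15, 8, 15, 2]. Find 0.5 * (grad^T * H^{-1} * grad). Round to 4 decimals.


Step 1: H is diagonal, so H^(-1) * g = [0.4499, -0.5479, -0.5281, -1.121].
Step 2: g^T H^(-1) g = sum_i g_i^2 / H_ii
  = (6.749)^2/15 + (-4.3829)^2/8 + (-7.9215)^2/15 + (-2.2419)^2/2
  = 3.0366 + 2.4012 + 4.1833 + 2.5131 = 12.1342
Step 3: Objective decrease = 0.5 * g^T H^(-1) g = 6.0671


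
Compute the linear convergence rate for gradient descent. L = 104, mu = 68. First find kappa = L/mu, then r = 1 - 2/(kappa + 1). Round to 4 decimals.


Step 1: Compute the condition number.
kappa = L/mu = 104/68 = 1.5294
Step 2: Compute the convergence rate.
r = 1 - 2/(kappa + 1) = 1 - 2*mu/(L + mu) = (L - mu)/(L + mu) = 36/172 = 0.2093


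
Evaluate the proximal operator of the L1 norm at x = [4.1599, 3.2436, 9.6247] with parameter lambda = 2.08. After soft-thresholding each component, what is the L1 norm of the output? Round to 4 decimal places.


Soft-thresholding with lambda = 2.08:
prox(4.1599) = sign(4.1599)*max(|4.1599| - 2.08, 0) = 2.0799
prox(3.2436) = sign(3.2436)*max(|3.2436| - 2.08, 0) = 1.1636
prox(9.6247) = sign(9.6247)*max(|9.6247| - 2.08, 0) = 7.5447
prox(x) = [2.0799, 1.1636, 7.5447]
||prox(x)||_1 = 2.0799 + 1.1636 + 7.5447 = 10.7882


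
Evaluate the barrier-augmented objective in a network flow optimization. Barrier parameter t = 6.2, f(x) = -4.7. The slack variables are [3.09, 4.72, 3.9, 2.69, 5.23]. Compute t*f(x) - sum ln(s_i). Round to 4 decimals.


Step 1: Compute log-barrier.
ln values: [1.1282, 1.5518, 1.361, 0.9895, 1.6544]
phi = -(1.1282 + 1.5518 + 1.361 + 0.9895 + 1.6544) = -6.6849
Step 2: Compute augmented objective.
t*f(x) = 6.2*-4.7 = -29.14
Total = -29.14 - 6.6849 = -35.8249


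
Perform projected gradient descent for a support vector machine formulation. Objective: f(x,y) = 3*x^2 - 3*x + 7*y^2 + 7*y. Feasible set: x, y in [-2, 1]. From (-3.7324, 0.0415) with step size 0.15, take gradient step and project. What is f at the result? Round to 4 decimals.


Step 1: Compute gradient at (-3.7324, 0.0415).
grad_x = 2*3*-3.7324 - 3 = -25.3944
grad_y = 2*7*0.0415 + 7 = 7.581
Step 2: Gradient step.
x_raw = -3.7324 - 0.15*-25.3944 = 0.0768
y_raw = 0.0415 - 0.15*7.581 = -1.0957
Step 3: Project onto [-2, 1].
x_proj = clip(0.0768) = 0.0768
y_proj = clip(-1.0957) = -1.0957
Step 4: Evaluate f.
f(0.0768, -1.0957) = 0.521


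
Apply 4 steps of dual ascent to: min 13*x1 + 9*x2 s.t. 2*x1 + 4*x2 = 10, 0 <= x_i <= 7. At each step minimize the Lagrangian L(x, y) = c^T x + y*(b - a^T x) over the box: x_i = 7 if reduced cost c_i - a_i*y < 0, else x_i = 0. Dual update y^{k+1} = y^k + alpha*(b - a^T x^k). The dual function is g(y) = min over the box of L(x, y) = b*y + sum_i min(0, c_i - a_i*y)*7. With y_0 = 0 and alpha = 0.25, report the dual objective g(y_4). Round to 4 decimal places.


Dual ascent for LP: min 13*x1 + 9*x2, 2*x1 + 4*x2 = 10, 0 <= x_i <= 7
Step 1: y^k = 0.0, reduced costs: (13.0, 9.0)
  x^k = (0.0, 0.0), subgradient = b - a^T x = 10.0
  y^{k+1} = 0.0 + 0.25*10.0 = 2.5
Step 2: y^k = 2.5, reduced costs: (8.0, -1.0)
  x^k = (0.0, 7.0), subgradient = b - a^T x = -18.0
  y^{k+1} = 2.5 + 0.25*-18.0 = -2.0
Step 3: y^k = -2.0, reduced costs: (17.0, 17.0)
  x^k = (0.0, 0.0), subgradient = b - a^T x = 10.0
  y^{k+1} = -2.0 + 0.25*10.0 = 0.5
Step 4: y^k = 0.5, reduced costs: (12.0, 7.0)
  x^k = (0.0, 0.0), subgradient = b - a^T x = 10.0
  y^{k+1} = 0.5 + 0.25*10.0 = 3.0
Dual objective at y_4 = 3.0: reduced costs (7.0, -3.0), box minimizer x = (0.0, 7.0)
g(y_4) = b*y + (c1 - a1*y)*x1 + (c2 - a2*y)*x2 = 10*3.0 + 7.0*0.0 + (-3.0)*7.0 = 30.0 + 0.0 - 21.0 = 9.0


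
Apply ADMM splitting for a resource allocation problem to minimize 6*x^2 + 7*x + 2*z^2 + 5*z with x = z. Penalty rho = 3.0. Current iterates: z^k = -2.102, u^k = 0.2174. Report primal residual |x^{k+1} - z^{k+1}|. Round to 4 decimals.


ADMM iteration with rho = 3.0, z^k = -2.102, u^k = 0.2174
Step 1: x-update.
Minimize 6*x^2 + 7*x + (3.0/2)*(x + 2.102 + 0.2174)^2
FOC: (2*6 + 3.0)*x = -7 + 3.0*(-2.102 - 0.2174)
x^{k+1} = -0.9305
Step 2: z-update.
Minimize 2*z^2 + 5*z + (3.0/2)*(-0.9305 - z + 0.2174)^2
FOC: (2*2 + 3.0)*z = -5 + 3.0*(-0.9305 + 0.2174)
z^{k+1} = -1.0199
Step 3: u-update.
u^{k+1} = 0.2174 - 0.9305 + 1.0199 = 0.3068
Step 4: Primal residual = |-0.9305 + 1.0199| = 0.0894


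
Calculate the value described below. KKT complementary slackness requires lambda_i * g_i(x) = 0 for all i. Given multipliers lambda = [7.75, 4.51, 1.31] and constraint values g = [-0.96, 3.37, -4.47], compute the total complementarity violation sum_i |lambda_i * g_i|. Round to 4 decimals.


KKT complementary slackness check:
lambda_1 * g_1 = 7.75 * -0.96 = -7.44
lambda_2 * g_2 = 4.51 * 3.37 = 15.1987
lambda_3 * g_3 = 1.31 * -4.47 = -5.8557
Total violation = 7.44 + 15.1987 + 5.8557 = 28.4944


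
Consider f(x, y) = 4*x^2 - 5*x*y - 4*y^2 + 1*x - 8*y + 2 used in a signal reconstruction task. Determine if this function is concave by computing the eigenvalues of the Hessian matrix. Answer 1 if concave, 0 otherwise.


The Hessian of f(x,y) = 4*x^2 - 5*x*y - 4*y^2 + 1*x - 8*y + 2 is:
H = [[8, -5], [-5, -8]]
Trace = 8 - 8 = 0
Determinant = 8*-8 - (-5)^2 = -89
Discriminant = (0)^2 - 4*-89 = 356.0
Eigenvalues: lambda_1 = -9.434, lambda_2 = 9.434
The function is not concave.

0


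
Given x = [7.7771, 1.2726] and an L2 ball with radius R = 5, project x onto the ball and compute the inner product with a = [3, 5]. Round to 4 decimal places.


Step 1: Compute ||x|| (intermediates to 6 decimals).
||x|| = sqrt(7.7771^2 + 1.2726^2) = 7.880533
Step 2: Project.
Since ||x|| > R, scale = R/||x|| = 5/7.880533 = 0.634475, proj(x) = scale * x
proj(x) = [4.934376, 0.807433]
Step 3: Dot product.
a^T * proj(x) = 3*4.934376 + 5*0.807433 = 18.8403


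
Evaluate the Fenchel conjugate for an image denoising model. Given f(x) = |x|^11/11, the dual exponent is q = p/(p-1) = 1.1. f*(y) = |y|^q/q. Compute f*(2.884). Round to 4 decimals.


The conjugate exponent q satisfies 1/p + 1/q = 1.
p = 11, so q = 11/(11 - 1) = 1.1
|y|^q = 2.884^1.1 = 3.2062
f*(2.884) = 3.2062 / 1.1 = 2.9148


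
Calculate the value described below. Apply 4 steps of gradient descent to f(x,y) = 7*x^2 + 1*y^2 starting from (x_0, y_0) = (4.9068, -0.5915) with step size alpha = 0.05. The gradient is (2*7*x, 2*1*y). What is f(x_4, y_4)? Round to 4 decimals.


Gradient descent on f(x,y) = 7*x^2 + 1*y^2.
Starting point: (4.9068, -0.5915), alpha = 0.05
Step 1: grad_x = 2*7*4.9068 = 68.6952, grad_y = 2*1*-0.5915 = -1.183
  x_1 = 4.9068 - 0.05*68.6952 = 1.472
  y_1 = -0.5915 - 0.05*-1.183 = -0.5324
Step 2: grad_x = 2*7*1.472 = 20.6086, grad_y = 2*1*-0.5324 = -1.0647
  x_2 = 1.472 - 0.05*20.6086 = 0.4416
  y_2 = -0.5324 - 0.05*-1.0647 = -0.4791
Step 3: grad_x = 2*7*0.4416 = 6.1826, grad_y = 2*1*-0.4791 = -0.9582
  x_3 = 0.4416 - 0.05*6.1826 = 0.1325
  y_3 = -0.4791 - 0.05*-0.9582 = -0.4312
Step 4: grad_x = 2*7*0.1325 = 1.8548, grad_y = 2*1*-0.4312 = -0.8624
  x_4 = 0.1325 - 0.05*1.8548 = 0.0397
  y_4 = -0.4312 - 0.05*-0.8624 = -0.3881
f(0.0397, -0.3881) = 7*0.0397^2 + 1*(-0.3881)^2 = 0.1617


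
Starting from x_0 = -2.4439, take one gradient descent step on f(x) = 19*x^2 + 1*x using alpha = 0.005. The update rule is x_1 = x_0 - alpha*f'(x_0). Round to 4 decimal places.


We compute the gradient at x_0 and apply the update.
f'(x) = 38*x + 1
f'(-2.4439) = 38*-2.4439 + 1 = -91.8682
x_1 = -2.4439 - 0.005*-91.8682 = -1.9846


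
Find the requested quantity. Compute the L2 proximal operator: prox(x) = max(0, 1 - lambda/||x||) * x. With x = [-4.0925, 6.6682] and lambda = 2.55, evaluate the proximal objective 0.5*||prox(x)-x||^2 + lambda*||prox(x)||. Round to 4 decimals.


Step 1: Compute ||x||.
||x|| = 7.8239
Step 2: Compute scaling factor.
scale = max(0, 1 - 2.55/7.8239) = 0.6741
Step 3: prox(x) = [-2.7587, 4.4949]
||prox(x)|| = 5.2739
Step 4: Proximal objective.
0.5*||prox-x||^2 = 3.2513
lambda*||prox|| = 13.4484
Total = 16.6997


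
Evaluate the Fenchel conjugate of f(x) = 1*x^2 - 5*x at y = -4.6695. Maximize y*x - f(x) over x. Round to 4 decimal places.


f*(y) = sup_x {y*x - a*x^2 - b*x} = sup_x {(y-b)*x - a*x^2}
FOC: (y - b) - 2a*x = 0 => x* = (y - b)/(2a)
x* = (-4.6695 + 5)/(2*1) = 0.1653
f*(-4.6695) = (y-b)^2/(4a) = (-4.6695 + 5)^2/(4*1)
= 0.1092/4 = 0.0273


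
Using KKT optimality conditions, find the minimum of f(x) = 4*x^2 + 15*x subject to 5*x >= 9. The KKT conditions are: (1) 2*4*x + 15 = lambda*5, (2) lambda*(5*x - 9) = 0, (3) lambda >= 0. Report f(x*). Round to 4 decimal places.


Step 1: Try lambda = 0 (constraint inactive).
x_unc = -15/(2*4) = -1.875
Check: 5*-1.875 = -9.375 < 9 -- violated!
Step 2: Constraint must be active: 5*x = 9
x* = 9/5 = 1.8
lambda = (2*4*1.8 + 15)/5 = 5.88
Step 3: Compute optimal value.
f(x*) = 4*1.8^2 + 15*1.8 = 39.96


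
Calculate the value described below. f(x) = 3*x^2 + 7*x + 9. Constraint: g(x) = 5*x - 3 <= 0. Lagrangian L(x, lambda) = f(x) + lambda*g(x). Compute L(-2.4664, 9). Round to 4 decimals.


Step 1: Evaluate f(x).
f(-2.4664) = 3*(-2.4664)^2 + 7*(-2.4664) + 9 = 9.9846
Step 2: Evaluate g(x).
g(-2.4664) = 5*-2.4664 - 3 = -15.332
Step 3: Compute Lagrangian.
L = 9.9846 + 9*-15.332 = -128.0034


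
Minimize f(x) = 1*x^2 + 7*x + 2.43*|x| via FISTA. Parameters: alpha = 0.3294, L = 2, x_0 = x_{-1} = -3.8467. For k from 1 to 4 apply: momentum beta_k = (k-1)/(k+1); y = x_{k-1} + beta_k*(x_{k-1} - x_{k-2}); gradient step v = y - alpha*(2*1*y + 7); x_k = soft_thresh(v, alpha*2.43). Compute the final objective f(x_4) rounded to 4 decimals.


FISTA on f(x) = 1*x^2 + 7*x + 2.43*|x|
L = 2, alpha = 0.3294
Iteration 1: beta = 0.0, y = -3.8467 + 0.0*(-3.8467 + 3.8467) = -3.8467
  grad(y) = -0.6934, v = y - alpha*grad = -3.6183
  prox(v) = soft_thresh(-3.6183, 0.8004) = -2.8179
Iteration 2: beta = 0.3333, y = -2.8179 + 0.3333*(-2.8179 + 3.8467) = -2.4749
  grad(y) = 2.0502, v = y - alpha*grad = -3.1502
  prox(v) = soft_thresh(-3.1502, 0.8004) = -2.3498
Iteration 3: beta = 0.5, y = -2.3498 + 0.5*(-2.3498 + 2.8179) = -2.1158
  grad(y) = 2.7685, v = y - alpha*grad = -3.0277
  prox(v) = soft_thresh(-3.0277, 0.8004) = -2.2273
Iteration 4: beta = 0.6, y = -2.2273 + 0.6*(-2.2273 + 2.3498) = -2.1537
  grad(y) = 2.6925, v = y - alpha*grad = -3.0407
  prox(v) = soft_thresh(-3.0407, 0.8004) = -2.2402
f(x_4) = 1*(-2.2402)^2 + 7*(-2.2402) + 2.43*|-2.2402| = -5.2192


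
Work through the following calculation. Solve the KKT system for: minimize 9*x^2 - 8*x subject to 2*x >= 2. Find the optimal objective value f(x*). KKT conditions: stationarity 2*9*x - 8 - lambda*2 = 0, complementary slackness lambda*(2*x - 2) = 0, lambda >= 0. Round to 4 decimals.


Step 1: Try lambda = 0 (constraint inactive).
x_unc = 8/(2*9) = 0.4444
Check: 2*0.4444 = 0.8888 < 2 -- violated!
Step 2: Constraint must be active: 2*x = 2
x* = 2/2 = 1.0
lambda = (2*9*1.0 - 8)/2 = 5.0
Step 3: Compute optimal value.
f(x*) = 9*1.0^2 - 8*1.0 = 1.0


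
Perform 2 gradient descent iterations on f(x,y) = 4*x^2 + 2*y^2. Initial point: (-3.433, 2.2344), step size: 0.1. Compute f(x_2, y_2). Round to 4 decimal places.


Gradient descent on f(x,y) = 4*x^2 + 2*y^2.
Starting point: (-3.433, 2.2344), alpha = 0.1
Step 1: grad_x = 2*4*-3.433 = -27.464, grad_y = 2*2*2.2344 = 8.9376
  x_1 = -3.433 - 0.1*-27.464 = -0.6866
  y_1 = 2.2344 - 0.1*8.9376 = 1.3406
Step 2: grad_x = 2*4*-0.6866 = -5.4928, grad_y = 2*2*1.3406 = 5.3626
  x_2 = -0.6866 - 0.1*-5.4928 = -0.1373
  y_2 = 1.3406 - 0.1*5.3626 = 0.8044
f(-0.1373, 0.8044) = 4*(-0.1373)^2 + 2*0.8044^2 = 1.3695


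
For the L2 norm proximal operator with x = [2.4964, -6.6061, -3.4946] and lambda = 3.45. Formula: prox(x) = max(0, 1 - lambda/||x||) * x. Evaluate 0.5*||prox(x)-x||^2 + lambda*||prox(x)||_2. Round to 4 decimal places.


Step 1: Compute ||x||.
||x|| = 7.8794
Step 2: Compute scaling factor.
scale = max(0, 1 - 3.45/7.8794) = 0.5621
Step 3: prox(x) = [1.4033, -3.7136, -1.9645]
||prox(x)|| = 4.4294
Step 4: Proximal objective.
0.5*||prox-x||^2 = 5.9513
lambda*||prox|| = 15.2814
Total = 21.2326


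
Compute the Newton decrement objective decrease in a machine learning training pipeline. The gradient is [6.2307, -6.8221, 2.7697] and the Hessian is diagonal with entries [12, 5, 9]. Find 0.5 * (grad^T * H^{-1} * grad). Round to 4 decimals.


Step 1: H is diagonal, so H^(-1) * g = [0.5192, -1.3644, 0.3077].
Step 2: g^T H^(-1) g = sum_i g_i^2 / H_ii
  = (6.2307)^2/12 + (-6.8221)^2/5 + (2.7697)^2/9
  = 3.2351 + 9.3082 + 0.8524 = 13.3957
Step 3: Objective decrease = 0.5 * g^T H^(-1) g = 6.6979


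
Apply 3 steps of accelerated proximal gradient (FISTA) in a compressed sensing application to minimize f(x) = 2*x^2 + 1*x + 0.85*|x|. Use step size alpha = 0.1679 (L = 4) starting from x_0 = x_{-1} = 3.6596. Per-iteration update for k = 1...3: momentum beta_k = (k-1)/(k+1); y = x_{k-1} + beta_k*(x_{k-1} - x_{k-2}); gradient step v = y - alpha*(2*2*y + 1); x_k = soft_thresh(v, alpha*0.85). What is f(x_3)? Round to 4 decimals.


FISTA on f(x) = 2*x^2 + 1*x + 0.85*|x|
L = 4, alpha = 0.1679
Iteration 1: beta = 0.0, y = 3.6596 + 0.0*(3.6596 - 3.6596) = 3.6596
  grad(y) = 15.6384, v = y - alpha*grad = 1.0339
  prox(v) = soft_thresh(1.0339, 0.1427) = 0.8912
Iteration 2: beta = 0.3333, y = 0.8912 + 0.3333*(0.8912 - 3.6596) = -0.0316
  grad(y) = 0.8736, v = y - alpha*grad = -0.1783
  prox(v) = soft_thresh(-0.1783, 0.1427) = -0.0356
Iteration 3: beta = 0.5, y = -0.0356 + 0.5*(-0.0356 - 0.8912) = -0.4989
  grad(y) = -0.9958, v = y - alpha*grad = -0.3318
  prox(v) = soft_thresh(-0.3318, 0.1427) = -0.189
f(x_3) = 2*(-0.189)^2 + 1*(-0.189) + 0.85*|-0.189| = 0.0431


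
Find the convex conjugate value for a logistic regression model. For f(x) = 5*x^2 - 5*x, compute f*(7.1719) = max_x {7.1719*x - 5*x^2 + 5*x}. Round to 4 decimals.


f*(y) = sup_x {y*x - a*x^2 - b*x} = sup_x {(y-b)*x - a*x^2}
FOC: (y - b) - 2a*x = 0 => x* = (y - b)/(2a)
x* = (7.1719 + 5)/(2*5) = 1.2172
f*(7.1719) = (y-b)^2/(4a) = (7.1719 + 5)^2/(4*5)
= 148.1551/20 = 7.4078


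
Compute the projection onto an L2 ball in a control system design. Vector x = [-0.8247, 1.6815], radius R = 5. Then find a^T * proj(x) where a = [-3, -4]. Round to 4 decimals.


Step 1: Compute ||x|| (intermediates to 6 decimals).
||x|| = sqrt((-0.8247)^2 + 1.6815^2) = 1.872851
Step 2: Project.
Since ||x|| <= R, proj = x (no scaling needed).
proj(x) = [-0.8247, 1.6815]
Step 3: Dot product.
a^T * proj(x) = -3*(-0.8247) - 4*1.6815 = -4.2519


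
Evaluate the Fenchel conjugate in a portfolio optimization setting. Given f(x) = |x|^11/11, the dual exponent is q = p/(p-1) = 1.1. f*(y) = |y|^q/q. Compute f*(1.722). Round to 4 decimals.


The conjugate exponent q satisfies 1/p + 1/q = 1.
p = 11, so q = 11/(11 - 1) = 1.1
|y|^q = 1.722^1.1 = 1.8182
f*(1.722) = 1.8182 / 1.1 = 1.6529


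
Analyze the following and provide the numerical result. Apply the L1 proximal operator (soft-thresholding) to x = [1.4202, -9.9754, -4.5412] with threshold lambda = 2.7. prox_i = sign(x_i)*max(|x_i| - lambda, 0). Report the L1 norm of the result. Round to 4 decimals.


Soft-thresholding with lambda = 2.7:
prox(1.4202) = sign(1.4202)*max(|1.4202| - 2.7, 0) = 0.0
prox(-9.9754) = sign(-9.9754)*max(|-9.9754| - 2.7, 0) = -7.2754
prox(-4.5412) = sign(-4.5412)*max(|-4.5412| - 2.7, 0) = -1.8412
prox(x) = [0.0, -7.2754, -1.8412]
||prox(x)||_1 = 0.0 + 7.2754 + 1.8412 = 9.1166


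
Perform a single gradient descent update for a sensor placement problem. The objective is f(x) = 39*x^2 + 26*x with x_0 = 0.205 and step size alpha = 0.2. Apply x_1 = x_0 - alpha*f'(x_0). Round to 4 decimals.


We compute the gradient at x_0 and apply the update.
f'(x) = 78*x + 26
f'(0.205) = 78*0.205 + 26 = 41.99
x_1 = 0.205 - 0.2*41.99 = -8.193


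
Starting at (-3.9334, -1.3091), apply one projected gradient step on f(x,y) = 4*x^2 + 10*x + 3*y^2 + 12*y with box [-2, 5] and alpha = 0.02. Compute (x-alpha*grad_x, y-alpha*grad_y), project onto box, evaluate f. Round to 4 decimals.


Step 1: Compute gradient at (-3.9334, -1.3091).
grad_x = 2*4*-3.9334 + 10 = -21.4672
grad_y = 2*3*-1.3091 + 12 = 4.1454
Step 2: Gradient step.
x_raw = -3.9334 - 0.02*-21.4672 = -3.5041
y_raw = -1.3091 - 0.02*4.1454 = -1.392
Step 3: Project onto [-2, 5].
x_proj = clip(-3.5041) = -2.0
y_proj = clip(-1.392) = -1.392
Step 4: Evaluate f.
f(-2.0, -1.392) = -14.891


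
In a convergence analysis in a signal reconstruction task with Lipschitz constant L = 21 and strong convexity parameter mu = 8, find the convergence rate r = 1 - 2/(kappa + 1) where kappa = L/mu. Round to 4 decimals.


Step 1: Compute the condition number.
kappa = L/mu = 21/8 = 2.625
Step 2: Compute the convergence rate.
r = 1 - 2/(kappa + 1) = 1 - 2*mu/(L + mu) = (L - mu)/(L + mu) = 13/29 = 0.4483


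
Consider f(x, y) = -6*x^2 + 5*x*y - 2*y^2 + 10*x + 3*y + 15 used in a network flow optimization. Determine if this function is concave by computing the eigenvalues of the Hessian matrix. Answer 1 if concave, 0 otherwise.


The Hessian of f(x,y) = -6*x^2 + 5*x*y - 2*y^2 + 10*x + 3*y + 15 is:
H = [[-12, 5], [5, -4]]
Trace = -12 - 4 = -16
Determinant = -12*-4 - (5)^2 = 23
Discriminant = (-16)^2 - 4*23 = 164.0
Eigenvalues: lambda_1 = -14.4031, lambda_2 = -1.5969
The function is concave.

1
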